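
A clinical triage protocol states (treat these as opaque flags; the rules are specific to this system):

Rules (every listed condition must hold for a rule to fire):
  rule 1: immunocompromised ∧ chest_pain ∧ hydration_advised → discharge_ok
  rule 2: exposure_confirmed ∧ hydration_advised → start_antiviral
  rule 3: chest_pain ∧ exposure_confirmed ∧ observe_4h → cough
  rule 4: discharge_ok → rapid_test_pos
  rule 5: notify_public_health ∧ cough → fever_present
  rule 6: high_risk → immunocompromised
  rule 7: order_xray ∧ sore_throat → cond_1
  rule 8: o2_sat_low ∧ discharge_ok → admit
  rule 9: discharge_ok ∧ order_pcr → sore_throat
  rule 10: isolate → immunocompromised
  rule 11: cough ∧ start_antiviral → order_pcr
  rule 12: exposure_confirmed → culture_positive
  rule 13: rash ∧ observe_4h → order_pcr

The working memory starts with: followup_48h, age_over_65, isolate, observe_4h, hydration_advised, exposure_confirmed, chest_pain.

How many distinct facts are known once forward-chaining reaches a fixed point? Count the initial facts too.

Round 1: rule 2 [exposure_confirmed ∧ hydration_advised → start_antiviral]; rule 3 [chest_pain ∧ exposure_confirmed ∧ observe_4h → cough]; rule 10 [isolate → immunocompromised]; rule 12 [exposure_confirmed → culture_positive]. Adds start_antiviral, cough, immunocompromised, culture_positive.
Round 2: rule 1 [immunocompromised ∧ chest_pain ∧ hydration_advised → discharge_ok]; rule 11 [cough ∧ start_antiviral → order_pcr]. Adds discharge_ok, order_pcr.
Round 3: rule 4 [discharge_ok → rapid_test_pos]; rule 9 [discharge_ok ∧ order_pcr → sore_throat]. Adds rapid_test_pos, sore_throat.
Closure: {age_over_65, chest_pain, cough, culture_positive, discharge_ok, exposure_confirmed, followup_48h, hydration_advised, immunocompromised, isolate, observe_4h, order_pcr, rapid_test_pos, sore_throat, start_antiviral} — 15 facts.

15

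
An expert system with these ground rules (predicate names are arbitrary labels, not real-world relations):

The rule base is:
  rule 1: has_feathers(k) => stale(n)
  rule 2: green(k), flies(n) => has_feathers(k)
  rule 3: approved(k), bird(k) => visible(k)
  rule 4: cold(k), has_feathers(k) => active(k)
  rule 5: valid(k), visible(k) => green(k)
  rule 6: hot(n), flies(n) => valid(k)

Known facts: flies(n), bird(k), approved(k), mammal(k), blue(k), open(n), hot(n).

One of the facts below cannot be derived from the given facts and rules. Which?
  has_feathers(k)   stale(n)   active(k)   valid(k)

[1] rule 3 [approved(k), bird(k) => visible(k)]; rule 6 [hot(n), flies(n) => valid(k)]. ⇒ new: visible(k), valid(k).
[2] rule 5 [valid(k), visible(k) => green(k)]. ⇒ new: green(k).
[3] rule 2 [green(k), flies(n) => has_feathers(k)]. ⇒ new: has_feathers(k).
[4] rule 1 [has_feathers(k) => stale(n)]. ⇒ new: stale(n).
Derived: valid(k) (round 1), has_feathers(k) (round 3), stale(n) (round 4). active(k) never appears in any round.

active(k)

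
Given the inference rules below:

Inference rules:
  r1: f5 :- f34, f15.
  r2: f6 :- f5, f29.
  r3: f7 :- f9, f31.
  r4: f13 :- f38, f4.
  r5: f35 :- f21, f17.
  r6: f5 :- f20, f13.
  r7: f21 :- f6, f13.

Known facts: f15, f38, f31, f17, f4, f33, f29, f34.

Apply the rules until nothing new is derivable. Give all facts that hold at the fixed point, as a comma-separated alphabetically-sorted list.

[1] r1 [f5 :- f34, f15.]; r4 [f13 :- f38, f4.]. ⇒ new: f5, f13.
[2] r2 [f6 :- f5, f29.]. ⇒ new: f6.
[3] r7 [f21 :- f6, f13.]. ⇒ new: f21.
[4] r5 [f35 :- f21, f17.]. ⇒ new: f35.

f13, f15, f17, f21, f29, f31, f33, f34, f35, f38, f4, f5, f6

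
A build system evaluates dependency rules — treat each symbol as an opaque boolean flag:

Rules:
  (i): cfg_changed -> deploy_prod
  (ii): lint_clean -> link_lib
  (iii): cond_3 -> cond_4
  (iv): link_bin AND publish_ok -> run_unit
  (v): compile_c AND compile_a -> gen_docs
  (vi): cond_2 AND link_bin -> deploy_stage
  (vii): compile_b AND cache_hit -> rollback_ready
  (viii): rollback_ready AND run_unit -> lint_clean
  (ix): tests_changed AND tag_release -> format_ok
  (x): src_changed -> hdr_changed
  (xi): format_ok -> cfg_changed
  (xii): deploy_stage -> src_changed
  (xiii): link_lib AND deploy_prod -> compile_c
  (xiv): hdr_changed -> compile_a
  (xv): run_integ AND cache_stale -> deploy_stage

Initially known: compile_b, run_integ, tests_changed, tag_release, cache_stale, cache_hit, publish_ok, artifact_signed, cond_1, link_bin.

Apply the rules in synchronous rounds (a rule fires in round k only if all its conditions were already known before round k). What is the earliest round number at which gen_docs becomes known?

5

[1] (iv) [link_bin AND publish_ok -> run_unit]; (vii) [compile_b AND cache_hit -> rollback_ready]; (ix) [tests_changed AND tag_release -> format_ok]; (xv) [run_integ AND cache_stale -> deploy_stage]. ⇒ new: run_unit, rollback_ready, format_ok, deploy_stage.
[2] (viii) [rollback_ready AND run_unit -> lint_clean]; (xi) [format_ok -> cfg_changed]; (xii) [deploy_stage -> src_changed]. ⇒ new: lint_clean, cfg_changed, src_changed.
[3] (i) [cfg_changed -> deploy_prod]; (ii) [lint_clean -> link_lib]; (x) [src_changed -> hdr_changed]. ⇒ new: deploy_prod, link_lib, hdr_changed.
[4] (xiii) [link_lib AND deploy_prod -> compile_c]; (xiv) [hdr_changed -> compile_a]. ⇒ new: compile_c, compile_a.
[5] (v) [compile_c AND compile_a -> gen_docs]. ⇒ new: gen_docs.
gen_docs first appears in round 5.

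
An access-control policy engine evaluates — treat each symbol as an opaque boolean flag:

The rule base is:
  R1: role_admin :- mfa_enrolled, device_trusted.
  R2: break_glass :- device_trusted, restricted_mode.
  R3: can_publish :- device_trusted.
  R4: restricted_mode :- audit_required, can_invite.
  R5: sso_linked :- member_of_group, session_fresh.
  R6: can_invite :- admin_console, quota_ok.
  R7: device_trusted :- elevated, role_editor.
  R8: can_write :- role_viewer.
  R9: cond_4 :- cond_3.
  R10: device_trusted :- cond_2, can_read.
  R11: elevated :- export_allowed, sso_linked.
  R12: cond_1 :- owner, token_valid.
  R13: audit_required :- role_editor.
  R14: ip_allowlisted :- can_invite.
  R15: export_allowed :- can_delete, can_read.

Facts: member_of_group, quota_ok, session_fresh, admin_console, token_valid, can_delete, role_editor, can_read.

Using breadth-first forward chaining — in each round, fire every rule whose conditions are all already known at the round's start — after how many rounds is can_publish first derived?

Round 1 — R5, R6, R13, R15, derive sso_linked, can_invite, audit_required, export_allowed.
Round 2 — R4, R11, R14, derive restricted_mode, elevated, ip_allowlisted.
Round 3 — R7, derive device_trusted.
Round 4 — R2, R3, derive break_glass, can_publish.
can_publish first appears in round 4.

4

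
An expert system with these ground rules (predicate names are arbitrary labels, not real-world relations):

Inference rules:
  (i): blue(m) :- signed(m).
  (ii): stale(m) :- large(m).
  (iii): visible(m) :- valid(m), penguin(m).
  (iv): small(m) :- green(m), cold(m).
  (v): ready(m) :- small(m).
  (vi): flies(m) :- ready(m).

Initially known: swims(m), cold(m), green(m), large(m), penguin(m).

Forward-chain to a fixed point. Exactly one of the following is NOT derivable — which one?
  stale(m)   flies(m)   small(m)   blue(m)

Round 1 fires (ii), (iv), giving stale(m), small(m).
Round 2 fires (v), giving ready(m).
Round 3 fires (vi), giving flies(m).
Derived: small(m) (round 1), stale(m) (round 1), flies(m) (round 3). blue(m) never appears in any round.

blue(m)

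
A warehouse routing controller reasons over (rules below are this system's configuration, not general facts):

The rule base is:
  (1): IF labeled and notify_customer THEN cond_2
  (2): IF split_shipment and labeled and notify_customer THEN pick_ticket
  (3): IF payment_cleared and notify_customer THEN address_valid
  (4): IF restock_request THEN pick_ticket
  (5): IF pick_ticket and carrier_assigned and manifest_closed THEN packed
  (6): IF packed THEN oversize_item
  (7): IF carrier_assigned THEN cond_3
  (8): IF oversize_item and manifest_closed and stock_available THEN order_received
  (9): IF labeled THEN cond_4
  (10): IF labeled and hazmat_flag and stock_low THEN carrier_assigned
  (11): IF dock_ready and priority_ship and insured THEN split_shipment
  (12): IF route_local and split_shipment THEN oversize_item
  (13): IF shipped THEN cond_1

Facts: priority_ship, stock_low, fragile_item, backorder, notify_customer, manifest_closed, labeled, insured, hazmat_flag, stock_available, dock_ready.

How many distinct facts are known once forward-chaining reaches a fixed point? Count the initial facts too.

20

[1] (1) [IF labeled and notify_customer THEN cond_2]; (9) [IF labeled THEN cond_4]; (10) [IF labeled and hazmat_flag and stock_low THEN carrier_assigned]; (11) [IF dock_ready and priority_ship and insured THEN split_shipment]. ⇒ new: cond_2, cond_4, carrier_assigned, split_shipment.
[2] (2) [IF split_shipment and labeled and notify_customer THEN pick_ticket]; (7) [IF carrier_assigned THEN cond_3]. ⇒ new: pick_ticket, cond_3.
[3] (5) [IF pick_ticket and carrier_assigned and manifest_closed THEN packed]. ⇒ new: packed.
[4] (6) [IF packed THEN oversize_item]. ⇒ new: oversize_item.
[5] (8) [IF oversize_item and manifest_closed and stock_available THEN order_received]. ⇒ new: order_received.
Closure: {backorder, carrier_assigned, cond_2, cond_3, cond_4, dock_ready, fragile_item, hazmat_flag, insured, labeled, manifest_closed, notify_customer, order_received, oversize_item, packed, pick_ticket, priority_ship, split_shipment, stock_available, stock_low} — 20 facts.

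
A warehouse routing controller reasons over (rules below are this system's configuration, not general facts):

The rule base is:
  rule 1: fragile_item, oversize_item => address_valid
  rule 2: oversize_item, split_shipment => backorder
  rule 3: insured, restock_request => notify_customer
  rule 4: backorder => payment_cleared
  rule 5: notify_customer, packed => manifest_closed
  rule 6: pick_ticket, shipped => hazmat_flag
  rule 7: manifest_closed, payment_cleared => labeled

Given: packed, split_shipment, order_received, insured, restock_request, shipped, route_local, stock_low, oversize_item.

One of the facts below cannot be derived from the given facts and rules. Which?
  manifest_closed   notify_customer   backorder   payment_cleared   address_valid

address_valid

Round 1: rule 2 [oversize_item, split_shipment => backorder]; rule 3 [insured, restock_request => notify_customer]. Adds backorder, notify_customer.
Round 2: rule 4 [backorder => payment_cleared]; rule 5 [notify_customer, packed => manifest_closed]. Adds payment_cleared, manifest_closed.
Round 3: rule 7 [manifest_closed, payment_cleared => labeled]. Adds labeled.
Derived: backorder (round 1), payment_cleared (round 2), manifest_closed (round 2), notify_customer (round 1). address_valid never appears in any round.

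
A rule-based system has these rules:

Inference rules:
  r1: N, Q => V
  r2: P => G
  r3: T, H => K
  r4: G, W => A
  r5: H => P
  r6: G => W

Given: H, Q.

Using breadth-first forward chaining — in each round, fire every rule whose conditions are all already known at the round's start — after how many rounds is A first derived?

[1] r5 [H => P]. ⇒ new: P.
[2] r2 [P => G]. ⇒ new: G.
[3] r6 [G => W]. ⇒ new: W.
[4] r4 [G, W => A]. ⇒ new: A.
A first appears in round 4.

4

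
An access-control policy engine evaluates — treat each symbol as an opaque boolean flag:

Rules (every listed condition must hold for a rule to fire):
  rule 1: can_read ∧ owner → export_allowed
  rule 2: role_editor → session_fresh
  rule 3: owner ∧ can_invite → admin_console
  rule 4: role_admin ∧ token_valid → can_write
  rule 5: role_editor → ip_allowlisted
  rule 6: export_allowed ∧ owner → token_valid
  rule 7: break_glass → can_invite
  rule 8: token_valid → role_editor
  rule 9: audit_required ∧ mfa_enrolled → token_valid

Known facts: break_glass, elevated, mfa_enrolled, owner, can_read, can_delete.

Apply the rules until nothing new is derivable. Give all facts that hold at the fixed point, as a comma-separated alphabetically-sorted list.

admin_console, break_glass, can_delete, can_invite, can_read, elevated, export_allowed, ip_allowlisted, mfa_enrolled, owner, role_editor, session_fresh, token_valid

[1] rule 1 [can_read ∧ owner → export_allowed]; rule 7 [break_glass → can_invite]. ⇒ new: export_allowed, can_invite.
[2] rule 3 [owner ∧ can_invite → admin_console]; rule 6 [export_allowed ∧ owner → token_valid]. ⇒ new: admin_console, token_valid.
[3] rule 8 [token_valid → role_editor]. ⇒ new: role_editor.
[4] rule 2 [role_editor → session_fresh]; rule 5 [role_editor → ip_allowlisted]. ⇒ new: session_fresh, ip_allowlisted.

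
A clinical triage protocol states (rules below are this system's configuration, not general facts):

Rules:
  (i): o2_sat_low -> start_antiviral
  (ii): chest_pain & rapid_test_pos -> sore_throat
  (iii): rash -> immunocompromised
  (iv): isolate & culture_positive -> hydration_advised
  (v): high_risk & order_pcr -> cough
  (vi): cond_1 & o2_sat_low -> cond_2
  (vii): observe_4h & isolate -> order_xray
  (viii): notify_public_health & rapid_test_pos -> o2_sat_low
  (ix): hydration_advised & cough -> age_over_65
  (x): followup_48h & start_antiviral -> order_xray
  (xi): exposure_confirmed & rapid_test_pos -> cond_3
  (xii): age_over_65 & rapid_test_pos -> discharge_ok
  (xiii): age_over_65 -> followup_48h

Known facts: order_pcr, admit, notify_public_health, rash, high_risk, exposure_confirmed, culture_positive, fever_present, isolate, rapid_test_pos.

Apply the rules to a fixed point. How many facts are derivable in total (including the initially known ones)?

20

Round 1: (iii) [rash -> immunocompromised]; (iv) [isolate & culture_positive -> hydration_advised]; (v) [high_risk & order_pcr -> cough]; (viii) [notify_public_health & rapid_test_pos -> o2_sat_low]; (xi) [exposure_confirmed & rapid_test_pos -> cond_3]. New: immunocompromised, hydration_advised, cough, o2_sat_low, cond_3.
Round 2: (i) [o2_sat_low -> start_antiviral]; (ix) [hydration_advised & cough -> age_over_65]. New: start_antiviral, age_over_65.
Round 3: (xii) [age_over_65 & rapid_test_pos -> discharge_ok]; (xiii) [age_over_65 -> followup_48h]. New: discharge_ok, followup_48h.
Round 4: (x) [followup_48h & start_antiviral -> order_xray]. New: order_xray.
Closure: {admit, age_over_65, cond_3, cough, culture_positive, discharge_ok, exposure_confirmed, fever_present, followup_48h, high_risk, hydration_advised, immunocompromised, isolate, notify_public_health, o2_sat_low, order_pcr, order_xray, rapid_test_pos, rash, start_antiviral} — 20 facts.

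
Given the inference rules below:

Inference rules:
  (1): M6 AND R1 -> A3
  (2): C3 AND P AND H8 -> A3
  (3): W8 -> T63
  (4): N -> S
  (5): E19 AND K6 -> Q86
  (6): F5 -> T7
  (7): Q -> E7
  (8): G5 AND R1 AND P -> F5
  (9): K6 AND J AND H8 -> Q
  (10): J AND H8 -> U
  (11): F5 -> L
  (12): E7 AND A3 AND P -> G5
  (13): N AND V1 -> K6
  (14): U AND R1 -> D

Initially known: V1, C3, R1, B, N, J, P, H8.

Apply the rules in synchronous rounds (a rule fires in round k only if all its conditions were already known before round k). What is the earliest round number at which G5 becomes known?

4

Round 1 — (2), (4), (10), (13), derive A3, S, U, K6.
Round 2 — (9), (14), derive Q, D.
Round 3 — (7), derive E7.
Round 4 — (12), derive G5.
G5 first appears in round 4.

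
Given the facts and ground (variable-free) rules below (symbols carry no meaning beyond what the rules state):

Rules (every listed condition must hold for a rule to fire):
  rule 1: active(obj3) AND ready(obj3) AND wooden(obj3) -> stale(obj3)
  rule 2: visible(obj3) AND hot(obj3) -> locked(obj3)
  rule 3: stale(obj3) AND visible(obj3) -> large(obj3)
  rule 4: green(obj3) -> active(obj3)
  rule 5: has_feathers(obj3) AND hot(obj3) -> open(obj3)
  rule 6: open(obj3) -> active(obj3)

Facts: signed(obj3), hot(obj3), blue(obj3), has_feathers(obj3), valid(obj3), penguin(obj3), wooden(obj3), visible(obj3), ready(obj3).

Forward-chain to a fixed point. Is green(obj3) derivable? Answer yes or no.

Round 1: rule 2 [visible(obj3) AND hot(obj3) -> locked(obj3)]; rule 5 [has_feathers(obj3) AND hot(obj3) -> open(obj3)]. Adds locked(obj3), open(obj3).
Round 2: rule 6 [open(obj3) -> active(obj3)]. Adds active(obj3).
Round 3: rule 1 [active(obj3) AND ready(obj3) AND wooden(obj3) -> stale(obj3)]. Adds stale(obj3).
Round 4: rule 3 [stale(obj3) AND visible(obj3) -> large(obj3)]. Adds large(obj3).
Fixed point reached. No rule has green(obj3) as a consequent, and it is not given.

no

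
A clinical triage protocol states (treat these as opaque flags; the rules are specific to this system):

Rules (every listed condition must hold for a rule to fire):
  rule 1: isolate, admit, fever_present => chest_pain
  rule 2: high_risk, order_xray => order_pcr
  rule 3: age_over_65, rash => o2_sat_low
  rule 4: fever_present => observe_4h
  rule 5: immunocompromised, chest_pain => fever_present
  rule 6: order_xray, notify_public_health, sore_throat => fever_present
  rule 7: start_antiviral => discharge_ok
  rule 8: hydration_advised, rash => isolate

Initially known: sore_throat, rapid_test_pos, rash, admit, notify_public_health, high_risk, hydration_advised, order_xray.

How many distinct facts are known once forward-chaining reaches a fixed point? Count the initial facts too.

Round 1: rule 2 [high_risk, order_xray => order_pcr]; rule 6 [order_xray, notify_public_health, sore_throat => fever_present]; rule 8 [hydration_advised, rash => isolate]. New: order_pcr, fever_present, isolate.
Round 2: rule 1 [isolate, admit, fever_present => chest_pain]; rule 4 [fever_present => observe_4h]. New: chest_pain, observe_4h.
Closure: {admit, chest_pain, fever_present, high_risk, hydration_advised, isolate, notify_public_health, observe_4h, order_pcr, order_xray, rapid_test_pos, rash, sore_throat} — 13 facts.

13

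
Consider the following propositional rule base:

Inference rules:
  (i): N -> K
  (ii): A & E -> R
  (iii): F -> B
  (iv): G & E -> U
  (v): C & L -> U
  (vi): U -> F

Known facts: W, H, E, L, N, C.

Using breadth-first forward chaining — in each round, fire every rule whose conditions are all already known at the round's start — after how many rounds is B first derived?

3

Round 1 fires (i), (v), giving K, U.
Round 2 fires (vi), giving F.
Round 3 fires (iii), giving B.
B first appears in round 3.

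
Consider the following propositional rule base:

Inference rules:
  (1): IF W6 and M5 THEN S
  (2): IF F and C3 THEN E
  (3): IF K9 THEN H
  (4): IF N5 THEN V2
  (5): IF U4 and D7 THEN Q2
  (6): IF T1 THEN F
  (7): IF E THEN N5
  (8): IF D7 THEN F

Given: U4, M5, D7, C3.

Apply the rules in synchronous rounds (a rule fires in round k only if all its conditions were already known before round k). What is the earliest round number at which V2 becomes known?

Round 1 fires (5), (8), giving Q2, F.
Round 2 fires (2), giving E.
Round 3 fires (7), giving N5.
Round 4 fires (4), giving V2.
V2 first appears in round 4.

4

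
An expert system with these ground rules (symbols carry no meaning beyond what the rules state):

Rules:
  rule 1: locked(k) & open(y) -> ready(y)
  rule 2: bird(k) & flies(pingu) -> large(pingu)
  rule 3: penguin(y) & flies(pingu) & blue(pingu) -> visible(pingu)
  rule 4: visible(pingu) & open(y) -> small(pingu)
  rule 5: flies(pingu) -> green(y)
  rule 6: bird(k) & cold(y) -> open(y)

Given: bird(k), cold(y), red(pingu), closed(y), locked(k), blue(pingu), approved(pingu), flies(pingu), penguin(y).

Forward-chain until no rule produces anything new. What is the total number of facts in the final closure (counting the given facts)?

15

[1] rule 2 [bird(k) & flies(pingu) -> large(pingu)]; rule 3 [penguin(y) & flies(pingu) & blue(pingu) -> visible(pingu)]; rule 5 [flies(pingu) -> green(y)]; rule 6 [bird(k) & cold(y) -> open(y)]. ⇒ new: large(pingu), visible(pingu), green(y), open(y).
[2] rule 1 [locked(k) & open(y) -> ready(y)]; rule 4 [visible(pingu) & open(y) -> small(pingu)]. ⇒ new: ready(y), small(pingu).
Closure: {approved(pingu), bird(k), blue(pingu), closed(y), cold(y), flies(pingu), green(y), large(pingu), locked(k), open(y), penguin(y), ready(y), red(pingu), small(pingu), visible(pingu)} — 15 facts.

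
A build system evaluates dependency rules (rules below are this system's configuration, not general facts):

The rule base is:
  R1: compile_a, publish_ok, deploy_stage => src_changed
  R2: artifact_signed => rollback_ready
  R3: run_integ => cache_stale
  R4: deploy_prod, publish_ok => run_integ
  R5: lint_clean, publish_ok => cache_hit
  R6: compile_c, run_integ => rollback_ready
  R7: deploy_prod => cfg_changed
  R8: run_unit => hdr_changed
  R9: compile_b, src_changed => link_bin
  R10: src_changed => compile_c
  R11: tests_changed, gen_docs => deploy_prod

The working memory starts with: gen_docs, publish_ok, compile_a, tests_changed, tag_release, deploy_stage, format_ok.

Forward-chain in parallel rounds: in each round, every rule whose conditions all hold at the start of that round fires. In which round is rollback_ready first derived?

Round 1: R1 [compile_a, publish_ok, deploy_stage => src_changed]; R11 [tests_changed, gen_docs => deploy_prod]. Adds src_changed, deploy_prod.
Round 2: R4 [deploy_prod, publish_ok => run_integ]; R7 [deploy_prod => cfg_changed]; R10 [src_changed => compile_c]. Adds run_integ, cfg_changed, compile_c.
Round 3: R3 [run_integ => cache_stale]; R6 [compile_c, run_integ => rollback_ready]. Adds cache_stale, rollback_ready.
rollback_ready first appears in round 3.

3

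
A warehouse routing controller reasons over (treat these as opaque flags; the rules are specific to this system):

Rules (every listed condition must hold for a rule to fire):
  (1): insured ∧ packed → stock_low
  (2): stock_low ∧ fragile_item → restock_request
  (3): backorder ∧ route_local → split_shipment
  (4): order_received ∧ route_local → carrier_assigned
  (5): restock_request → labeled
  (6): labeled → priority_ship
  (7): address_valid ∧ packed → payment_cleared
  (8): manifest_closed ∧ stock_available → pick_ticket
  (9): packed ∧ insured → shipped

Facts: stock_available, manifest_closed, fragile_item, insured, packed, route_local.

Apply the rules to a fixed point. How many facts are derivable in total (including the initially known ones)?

Round 1: (1) [insured ∧ packed → stock_low]; (8) [manifest_closed ∧ stock_available → pick_ticket]; (9) [packed ∧ insured → shipped]. Adds stock_low, pick_ticket, shipped.
Round 2: (2) [stock_low ∧ fragile_item → restock_request]. Adds restock_request.
Round 3: (5) [restock_request → labeled]. Adds labeled.
Round 4: (6) [labeled → priority_ship]. Adds priority_ship.
Closure: {fragile_item, insured, labeled, manifest_closed, packed, pick_ticket, priority_ship, restock_request, route_local, shipped, stock_available, stock_low} — 12 facts.

12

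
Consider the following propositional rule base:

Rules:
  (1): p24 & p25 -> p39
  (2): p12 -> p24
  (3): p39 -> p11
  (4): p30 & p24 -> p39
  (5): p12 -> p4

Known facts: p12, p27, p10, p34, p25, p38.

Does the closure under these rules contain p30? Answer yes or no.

no

Round 1 fires (2), (5), giving p24, p4.
Round 2 fires (1), giving p39.
Round 3 fires (3), giving p11.
Fixed point reached. No rule has p30 as a consequent, and it is not given.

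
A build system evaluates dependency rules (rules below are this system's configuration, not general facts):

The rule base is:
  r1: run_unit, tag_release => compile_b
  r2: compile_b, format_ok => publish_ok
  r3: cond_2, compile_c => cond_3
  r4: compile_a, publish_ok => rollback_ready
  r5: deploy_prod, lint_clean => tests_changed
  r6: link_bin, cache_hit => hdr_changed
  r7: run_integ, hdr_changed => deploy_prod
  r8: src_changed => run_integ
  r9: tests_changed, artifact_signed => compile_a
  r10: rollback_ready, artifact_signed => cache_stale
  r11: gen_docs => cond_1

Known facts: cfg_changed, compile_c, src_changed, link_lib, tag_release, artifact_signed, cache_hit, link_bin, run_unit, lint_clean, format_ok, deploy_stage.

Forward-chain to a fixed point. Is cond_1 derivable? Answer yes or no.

no

Round 1 — r1, r6, r8, derive compile_b, hdr_changed, run_integ.
Round 2 — r2, r7, derive publish_ok, deploy_prod.
Round 3 — r5, derive tests_changed.
Round 4 — r9, derive compile_a.
Round 5 — r4, derive rollback_ready.
Round 6 — r10, derive cache_stale.
Fixed point reached. cond_1 is concluded only by r11; r11 needs gen_docs (never derived).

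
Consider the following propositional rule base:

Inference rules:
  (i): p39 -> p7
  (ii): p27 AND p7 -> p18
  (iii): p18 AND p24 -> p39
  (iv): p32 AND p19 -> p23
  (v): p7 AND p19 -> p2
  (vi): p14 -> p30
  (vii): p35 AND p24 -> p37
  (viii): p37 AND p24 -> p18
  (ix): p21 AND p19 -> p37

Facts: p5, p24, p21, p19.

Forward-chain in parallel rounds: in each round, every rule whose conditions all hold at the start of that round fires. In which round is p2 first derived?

Round 1 fires (ix), giving p37.
Round 2 fires (viii), giving p18.
Round 3 fires (iii), giving p39.
Round 4 fires (i), giving p7.
Round 5 fires (v), giving p2.
p2 first appears in round 5.

5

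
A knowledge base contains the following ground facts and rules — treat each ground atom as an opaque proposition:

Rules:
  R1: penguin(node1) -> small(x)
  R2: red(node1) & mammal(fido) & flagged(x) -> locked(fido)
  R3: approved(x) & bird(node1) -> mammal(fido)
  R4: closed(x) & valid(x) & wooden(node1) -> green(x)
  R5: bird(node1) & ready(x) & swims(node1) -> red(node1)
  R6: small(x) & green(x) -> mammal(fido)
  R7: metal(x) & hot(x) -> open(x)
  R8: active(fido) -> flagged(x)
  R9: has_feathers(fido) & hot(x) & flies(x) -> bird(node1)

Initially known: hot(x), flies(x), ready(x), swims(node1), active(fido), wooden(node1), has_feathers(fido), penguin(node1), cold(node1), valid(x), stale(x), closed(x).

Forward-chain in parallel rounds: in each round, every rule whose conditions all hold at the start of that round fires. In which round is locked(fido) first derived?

3

Round 1 — R1, R4, R8, R9, derive small(x), green(x), flagged(x), bird(node1).
Round 2 — R5, R6, derive red(node1), mammal(fido).
Round 3 — R2, derive locked(fido).
locked(fido) first appears in round 3.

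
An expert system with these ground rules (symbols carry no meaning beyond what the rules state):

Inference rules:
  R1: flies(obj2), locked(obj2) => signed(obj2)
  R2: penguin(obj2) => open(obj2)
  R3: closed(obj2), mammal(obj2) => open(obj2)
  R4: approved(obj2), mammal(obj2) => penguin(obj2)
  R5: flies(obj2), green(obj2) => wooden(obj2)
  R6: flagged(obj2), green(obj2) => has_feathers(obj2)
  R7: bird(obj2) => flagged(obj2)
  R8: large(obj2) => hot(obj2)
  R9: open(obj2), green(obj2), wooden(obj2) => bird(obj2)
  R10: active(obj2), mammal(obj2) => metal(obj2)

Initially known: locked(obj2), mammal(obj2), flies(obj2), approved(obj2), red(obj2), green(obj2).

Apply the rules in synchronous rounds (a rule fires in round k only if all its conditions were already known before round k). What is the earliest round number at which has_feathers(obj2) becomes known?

Round 1 fires R1, R4, R5, giving signed(obj2), penguin(obj2), wooden(obj2).
Round 2 fires R2, giving open(obj2).
Round 3 fires R9, giving bird(obj2).
Round 4 fires R7, giving flagged(obj2).
Round 5 fires R6, giving has_feathers(obj2).
has_feathers(obj2) first appears in round 5.

5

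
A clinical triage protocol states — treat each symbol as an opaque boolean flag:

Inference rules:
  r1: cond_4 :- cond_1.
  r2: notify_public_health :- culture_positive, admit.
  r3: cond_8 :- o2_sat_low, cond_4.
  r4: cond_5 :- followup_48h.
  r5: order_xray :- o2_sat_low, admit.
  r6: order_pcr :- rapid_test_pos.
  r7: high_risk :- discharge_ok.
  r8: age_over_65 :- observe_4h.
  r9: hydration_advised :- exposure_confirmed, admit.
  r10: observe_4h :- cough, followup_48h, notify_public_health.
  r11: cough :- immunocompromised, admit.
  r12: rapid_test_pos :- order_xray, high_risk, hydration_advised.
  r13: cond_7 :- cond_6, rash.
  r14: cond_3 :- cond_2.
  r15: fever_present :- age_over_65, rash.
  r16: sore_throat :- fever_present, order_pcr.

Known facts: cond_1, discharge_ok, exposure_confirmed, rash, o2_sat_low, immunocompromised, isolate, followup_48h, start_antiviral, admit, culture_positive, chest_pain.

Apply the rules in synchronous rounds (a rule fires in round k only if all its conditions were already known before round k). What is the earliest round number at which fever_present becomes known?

Round 1 fires r1, r2, r4, r5, r7, r9, r11, giving cond_4, notify_public_health, cond_5, order_xray, high_risk, hydration_advised, cough.
Round 2 fires r3, r10, r12, giving cond_8, observe_4h, rapid_test_pos.
Round 3 fires r6, r8, giving order_pcr, age_over_65.
Round 4 fires r15, giving fever_present.
fever_present first appears in round 4.

4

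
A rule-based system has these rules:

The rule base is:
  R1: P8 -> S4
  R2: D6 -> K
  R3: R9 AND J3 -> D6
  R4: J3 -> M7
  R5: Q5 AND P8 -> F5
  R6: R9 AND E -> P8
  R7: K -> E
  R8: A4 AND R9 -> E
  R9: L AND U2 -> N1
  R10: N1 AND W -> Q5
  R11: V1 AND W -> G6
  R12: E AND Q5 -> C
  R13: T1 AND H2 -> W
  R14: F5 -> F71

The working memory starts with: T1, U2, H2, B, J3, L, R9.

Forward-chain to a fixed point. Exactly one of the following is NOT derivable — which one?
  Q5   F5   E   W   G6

G6

Round 1: R3 [R9 AND J3 -> D6]; R4 [J3 -> M7]; R9 [L AND U2 -> N1]; R13 [T1 AND H2 -> W]. Adds D6, M7, N1, W.
Round 2: R2 [D6 -> K]; R10 [N1 AND W -> Q5]. Adds K, Q5.
Round 3: R7 [K -> E]. Adds E.
Round 4: R6 [R9 AND E -> P8]; R12 [E AND Q5 -> C]. Adds P8, C.
Round 5: R1 [P8 -> S4]; R5 [Q5 AND P8 -> F5]. Adds S4, F5.
Round 6: R14 [F5 -> F71]. Adds F71.
Derived: Q5 (round 2), F5 (round 5), E (round 3), W (round 1). G6 never appears in any round.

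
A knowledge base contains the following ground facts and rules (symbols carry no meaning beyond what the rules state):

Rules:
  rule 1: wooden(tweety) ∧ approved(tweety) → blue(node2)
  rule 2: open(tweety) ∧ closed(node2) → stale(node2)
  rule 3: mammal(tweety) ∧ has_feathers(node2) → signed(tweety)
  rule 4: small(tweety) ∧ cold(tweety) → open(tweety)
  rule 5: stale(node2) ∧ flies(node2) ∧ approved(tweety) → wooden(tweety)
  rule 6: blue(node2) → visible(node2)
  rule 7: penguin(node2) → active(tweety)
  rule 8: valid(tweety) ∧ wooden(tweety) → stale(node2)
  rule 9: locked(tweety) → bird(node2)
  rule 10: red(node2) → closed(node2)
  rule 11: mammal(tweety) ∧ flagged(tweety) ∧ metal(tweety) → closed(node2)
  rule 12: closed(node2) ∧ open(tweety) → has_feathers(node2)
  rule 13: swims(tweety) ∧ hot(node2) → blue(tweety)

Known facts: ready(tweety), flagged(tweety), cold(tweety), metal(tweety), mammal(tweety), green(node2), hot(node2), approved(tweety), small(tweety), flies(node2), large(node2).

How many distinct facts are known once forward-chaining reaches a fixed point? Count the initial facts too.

19

Round 1: rule 4 [small(tweety) ∧ cold(tweety) → open(tweety)]; rule 11 [mammal(tweety) ∧ flagged(tweety) ∧ metal(tweety) → closed(node2)]. Adds open(tweety), closed(node2).
Round 2: rule 2 [open(tweety) ∧ closed(node2) → stale(node2)]; rule 12 [closed(node2) ∧ open(tweety) → has_feathers(node2)]. Adds stale(node2), has_feathers(node2).
Round 3: rule 3 [mammal(tweety) ∧ has_feathers(node2) → signed(tweety)]; rule 5 [stale(node2) ∧ flies(node2) ∧ approved(tweety) → wooden(tweety)]. Adds signed(tweety), wooden(tweety).
Round 4: rule 1 [wooden(tweety) ∧ approved(tweety) → blue(node2)]. Adds blue(node2).
Round 5: rule 6 [blue(node2) → visible(node2)]. Adds visible(node2).
Closure: {approved(tweety), blue(node2), closed(node2), cold(tweety), flagged(tweety), flies(node2), green(node2), has_feathers(node2), hot(node2), large(node2), mammal(tweety), metal(tweety), open(tweety), ready(tweety), signed(tweety), small(tweety), stale(node2), visible(node2), wooden(tweety)} — 19 facts.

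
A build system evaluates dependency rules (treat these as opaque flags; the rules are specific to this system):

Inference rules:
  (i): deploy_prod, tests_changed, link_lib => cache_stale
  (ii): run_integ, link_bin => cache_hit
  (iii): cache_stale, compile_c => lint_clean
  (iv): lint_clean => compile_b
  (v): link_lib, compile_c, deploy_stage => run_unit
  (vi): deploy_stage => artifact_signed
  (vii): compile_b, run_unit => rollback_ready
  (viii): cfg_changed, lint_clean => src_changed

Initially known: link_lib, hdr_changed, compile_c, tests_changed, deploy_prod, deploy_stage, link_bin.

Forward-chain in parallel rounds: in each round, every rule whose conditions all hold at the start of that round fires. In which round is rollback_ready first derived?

Round 1: (i) [deploy_prod, tests_changed, link_lib => cache_stale]; (v) [link_lib, compile_c, deploy_stage => run_unit]; (vi) [deploy_stage => artifact_signed]. New: cache_stale, run_unit, artifact_signed.
Round 2: (iii) [cache_stale, compile_c => lint_clean]. New: lint_clean.
Round 3: (iv) [lint_clean => compile_b]. New: compile_b.
Round 4: (vii) [compile_b, run_unit => rollback_ready]. New: rollback_ready.
rollback_ready first appears in round 4.

4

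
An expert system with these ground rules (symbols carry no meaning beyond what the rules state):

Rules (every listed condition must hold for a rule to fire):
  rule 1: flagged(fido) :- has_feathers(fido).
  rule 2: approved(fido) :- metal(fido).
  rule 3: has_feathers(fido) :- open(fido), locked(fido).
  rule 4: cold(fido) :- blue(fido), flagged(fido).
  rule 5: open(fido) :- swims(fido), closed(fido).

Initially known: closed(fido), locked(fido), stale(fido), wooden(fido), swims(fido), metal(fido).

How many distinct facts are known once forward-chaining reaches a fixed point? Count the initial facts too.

[1] rule 2 [approved(fido) :- metal(fido).]; rule 5 [open(fido) :- swims(fido), closed(fido).]. ⇒ new: approved(fido), open(fido).
[2] rule 3 [has_feathers(fido) :- open(fido), locked(fido).]. ⇒ new: has_feathers(fido).
[3] rule 1 [flagged(fido) :- has_feathers(fido).]. ⇒ new: flagged(fido).
Closure: {approved(fido), closed(fido), flagged(fido), has_feathers(fido), locked(fido), metal(fido), open(fido), stale(fido), swims(fido), wooden(fido)} — 10 facts.

10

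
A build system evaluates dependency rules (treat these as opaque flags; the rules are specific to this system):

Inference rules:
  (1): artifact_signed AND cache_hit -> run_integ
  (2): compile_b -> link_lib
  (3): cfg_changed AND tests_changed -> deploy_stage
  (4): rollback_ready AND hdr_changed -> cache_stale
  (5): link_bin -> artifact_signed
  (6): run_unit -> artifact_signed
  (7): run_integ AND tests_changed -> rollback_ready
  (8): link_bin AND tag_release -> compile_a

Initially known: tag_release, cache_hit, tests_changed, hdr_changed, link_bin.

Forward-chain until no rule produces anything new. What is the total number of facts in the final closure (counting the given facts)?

10

Round 1 — (5), (8), derive artifact_signed, compile_a.
Round 2 — (1), derive run_integ.
Round 3 — (7), derive rollback_ready.
Round 4 — (4), derive cache_stale.
Closure: {artifact_signed, cache_hit, cache_stale, compile_a, hdr_changed, link_bin, rollback_ready, run_integ, tag_release, tests_changed} — 10 facts.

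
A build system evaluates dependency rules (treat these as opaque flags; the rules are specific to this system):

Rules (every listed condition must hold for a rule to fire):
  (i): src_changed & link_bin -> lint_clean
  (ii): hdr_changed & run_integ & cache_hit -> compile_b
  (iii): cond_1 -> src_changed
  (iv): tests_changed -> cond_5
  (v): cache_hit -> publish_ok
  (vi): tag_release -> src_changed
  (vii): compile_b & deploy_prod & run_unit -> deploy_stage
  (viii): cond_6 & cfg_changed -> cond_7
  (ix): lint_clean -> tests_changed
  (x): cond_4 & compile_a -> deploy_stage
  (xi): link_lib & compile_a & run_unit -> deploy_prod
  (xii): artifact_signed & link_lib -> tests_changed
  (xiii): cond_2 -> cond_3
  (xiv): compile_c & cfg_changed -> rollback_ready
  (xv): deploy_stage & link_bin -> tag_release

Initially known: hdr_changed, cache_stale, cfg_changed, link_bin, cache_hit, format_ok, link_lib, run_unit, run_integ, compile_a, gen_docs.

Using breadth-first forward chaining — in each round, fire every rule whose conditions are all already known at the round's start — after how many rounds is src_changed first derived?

Round 1 — (ii), (v), (xi), derive compile_b, publish_ok, deploy_prod.
Round 2 — (vii), derive deploy_stage.
Round 3 — (xv), derive tag_release.
Round 4 — (vi), derive src_changed.
src_changed first appears in round 4.

4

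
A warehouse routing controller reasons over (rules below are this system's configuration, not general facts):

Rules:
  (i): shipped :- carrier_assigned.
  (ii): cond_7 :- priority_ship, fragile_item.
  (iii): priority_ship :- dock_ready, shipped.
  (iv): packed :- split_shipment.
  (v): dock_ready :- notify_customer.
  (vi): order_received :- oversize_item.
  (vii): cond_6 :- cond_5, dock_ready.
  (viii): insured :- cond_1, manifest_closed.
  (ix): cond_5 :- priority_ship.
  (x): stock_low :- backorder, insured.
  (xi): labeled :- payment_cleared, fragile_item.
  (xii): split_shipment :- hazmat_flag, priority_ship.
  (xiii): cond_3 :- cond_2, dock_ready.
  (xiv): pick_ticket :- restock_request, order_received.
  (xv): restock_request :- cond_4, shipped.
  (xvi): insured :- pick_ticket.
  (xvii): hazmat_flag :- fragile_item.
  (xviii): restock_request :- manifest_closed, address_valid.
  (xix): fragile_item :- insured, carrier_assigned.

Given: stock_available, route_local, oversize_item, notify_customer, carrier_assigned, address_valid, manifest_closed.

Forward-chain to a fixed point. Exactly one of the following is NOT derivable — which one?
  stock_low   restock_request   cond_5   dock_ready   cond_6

Round 1: (i) [shipped :- carrier_assigned.]; (v) [dock_ready :- notify_customer.]; (vi) [order_received :- oversize_item.]; (xviii) [restock_request :- manifest_closed, address_valid.]. Adds shipped, dock_ready, order_received, restock_request.
Round 2: (iii) [priority_ship :- dock_ready, shipped.]; (xiv) [pick_ticket :- restock_request, order_received.]. Adds priority_ship, pick_ticket.
Round 3: (ix) [cond_5 :- priority_ship.]; (xvi) [insured :- pick_ticket.]. Adds cond_5, insured.
Round 4: (vii) [cond_6 :- cond_5, dock_ready.]; (xix) [fragile_item :- insured, carrier_assigned.]. Adds cond_6, fragile_item.
Round 5: (ii) [cond_7 :- priority_ship, fragile_item.]; (xvii) [hazmat_flag :- fragile_item.]. Adds cond_7, hazmat_flag.
Round 6: (xii) [split_shipment :- hazmat_flag, priority_ship.]. Adds split_shipment.
Round 7: (iv) [packed :- split_shipment.]. Adds packed.
Derived: cond_5 (round 3), cond_6 (round 4), restock_request (round 1), dock_ready (round 1). stock_low never appears in any round.

stock_low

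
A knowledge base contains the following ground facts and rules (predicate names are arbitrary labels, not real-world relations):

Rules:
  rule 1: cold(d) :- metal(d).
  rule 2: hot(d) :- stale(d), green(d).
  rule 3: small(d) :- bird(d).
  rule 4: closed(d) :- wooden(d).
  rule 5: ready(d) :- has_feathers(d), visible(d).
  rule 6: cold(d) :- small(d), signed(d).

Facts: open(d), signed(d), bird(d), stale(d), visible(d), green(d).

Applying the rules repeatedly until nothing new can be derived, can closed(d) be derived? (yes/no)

[1] rule 2 [hot(d) :- stale(d), green(d).]; rule 3 [small(d) :- bird(d).]. ⇒ new: hot(d), small(d).
[2] rule 6 [cold(d) :- small(d), signed(d).]. ⇒ new: cold(d).
Fixed point reached. closed(d) is concluded only by rule 4; rule 4 needs wooden(d) (never derived).

no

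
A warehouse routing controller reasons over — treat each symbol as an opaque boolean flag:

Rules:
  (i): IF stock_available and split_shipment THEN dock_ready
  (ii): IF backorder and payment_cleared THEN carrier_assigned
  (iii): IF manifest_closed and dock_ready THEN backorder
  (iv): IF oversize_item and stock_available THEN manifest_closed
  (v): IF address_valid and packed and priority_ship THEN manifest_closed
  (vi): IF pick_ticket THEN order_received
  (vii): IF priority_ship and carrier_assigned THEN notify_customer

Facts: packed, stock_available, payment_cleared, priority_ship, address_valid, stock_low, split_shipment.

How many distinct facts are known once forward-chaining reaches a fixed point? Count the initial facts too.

12

Round 1 fires (i), (v), giving dock_ready, manifest_closed.
Round 2 fires (iii), giving backorder.
Round 3 fires (ii), giving carrier_assigned.
Round 4 fires (vii), giving notify_customer.
Closure: {address_valid, backorder, carrier_assigned, dock_ready, manifest_closed, notify_customer, packed, payment_cleared, priority_ship, split_shipment, stock_available, stock_low} — 12 facts.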